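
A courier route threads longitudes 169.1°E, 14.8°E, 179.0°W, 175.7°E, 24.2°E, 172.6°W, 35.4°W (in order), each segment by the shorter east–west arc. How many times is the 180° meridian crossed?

Leg 1: +169.1° → +14.8°, shortest Δλ = -154.3° (west) — does not cross 180°.
Leg 2: +14.8° → -179.0°, shortest Δλ = 166.2° (east) — crosses 180°.
Leg 3: -179.0° → +175.7°, shortest Δλ = -5.3° (west) — crosses 180°.
Leg 4: +175.7° → +24.2°, shortest Δλ = -151.5° (west) — does not cross 180°.
Leg 5: +24.2° → -172.6°, shortest Δλ = 163.2° (east) — crosses 180°.
Leg 6: -172.6° → -35.4°, shortest Δλ = 137.2° (east) — does not cross 180°.
Total crossings: 3.

3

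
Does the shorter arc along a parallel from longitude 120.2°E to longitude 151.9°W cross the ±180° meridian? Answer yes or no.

Yes

Naïve |-151.9 − 120.2| = 272.1° > 180°, so the shorter arc goes the other way round — across 180°.
Signed shortest Δλ = ((-151.9 − 120.2 + 180) mod 360) − 180 = 87.9°.
Going east by 87.9° from +120.2° passes through 180° before reaching -151.9°.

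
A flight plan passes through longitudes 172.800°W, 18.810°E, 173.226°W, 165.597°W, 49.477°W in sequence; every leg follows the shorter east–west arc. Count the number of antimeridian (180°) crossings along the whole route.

2

Leg 1: -172.800° → +18.810°, shortest Δλ = -168.39° (west) — crosses 180°.
Leg 2: +18.810° → -173.226°, shortest Δλ = 167.964° (east) — crosses 180°.
Leg 3: -173.226° → -165.597°, shortest Δλ = 7.629° (east) — does not cross 180°.
Leg 4: -165.597° → -49.477°, shortest Δλ = 116.12° (east) — does not cross 180°.
Total crossings: 2.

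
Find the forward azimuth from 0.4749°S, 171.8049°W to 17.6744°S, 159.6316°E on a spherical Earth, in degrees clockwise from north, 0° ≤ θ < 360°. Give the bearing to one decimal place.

Δλ = 159.6316 − -171.8049 = 331.4365°; wrapped into (−180°, 180°]: -28.5635°.
θ = atan2( sin Δλ · cos φ₂ , cos φ₁ · sin φ₂ − sin φ₁ · cos φ₂ · cos Δλ )
  = atan2(-0.45556, -0.29666) = -123.072° → normalised to [0°, 360°): 236.928°.

236.9°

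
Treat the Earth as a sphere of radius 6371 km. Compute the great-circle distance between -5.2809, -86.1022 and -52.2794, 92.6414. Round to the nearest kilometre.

Δλ = 92.6414 − -86.1022 = 178.7436°.
Δφ = -52.2794 − -5.2809 = -46.9985°.
a = sin²(Δφ/2) + cos φ₁ · cos φ₂ · sin²(Δλ/2) = 0.768133.
c = 2·atan2(√a, √(1−a)) = 2.13680 rad → d = 6371·c ≈ 13613.57 km.

13614 km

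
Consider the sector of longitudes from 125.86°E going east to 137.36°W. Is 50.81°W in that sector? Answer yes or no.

Band width going east from +125.86° to -137.36°: ((-137.36 − 125.86) mod 360) = 96.78°.
Offset of -50.81° east of the west edge: ((-50.81 − 125.86) mod 360) = 183.33°.
183.33° > 96.78° ⇒ outside.

No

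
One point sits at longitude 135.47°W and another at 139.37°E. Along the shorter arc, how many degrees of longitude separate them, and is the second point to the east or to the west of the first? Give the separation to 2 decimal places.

85.16° west

Raw difference: 139.37 − -135.47 = 274.84°.
Normalise into (−180°, 180°]: 274.84° − 360° = -85.16°.
Negative ⇒ the second point lies to the west; separation 85.16°.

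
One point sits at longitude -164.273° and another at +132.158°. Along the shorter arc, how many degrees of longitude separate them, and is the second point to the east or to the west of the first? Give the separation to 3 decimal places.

63.569° west

Raw difference: 132.158 − -164.273 = 296.431°.
Normalise into (−180°, 180°]: 296.431° − 360° = -63.569°.
Negative ⇒ the second point lies to the west; separation 63.569°.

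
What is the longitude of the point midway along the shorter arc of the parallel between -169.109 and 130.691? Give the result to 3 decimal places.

Signed shortest Δλ from -169.109° to +130.691° is -60.200°.
Midpoint longitude = -169.109° + (-60.200°)/2 = -169.109° − 30.100° = -199.209°.
Normalise into (−180°, 180°]: +160.791°.
(The naïve average (-169.109 + +130.691)/2 = -19.209° is on the wrong side of the globe.)

+160.791°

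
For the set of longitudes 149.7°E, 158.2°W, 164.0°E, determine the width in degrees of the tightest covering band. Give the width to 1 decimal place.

52.1°

Sort the longitudes: -158.2°, +149.7°, +164.0°.
Eastward gaps between consecutive values (wrapping around): 307.9°, 14.3°, 37.8°.
Largest gap = 307.9° ⇒ minimal covering band is its complement: 360° − 307.9° = 52.1°.
Band runs from +149.7° eastward to -158.2°, crossing the antimeridian.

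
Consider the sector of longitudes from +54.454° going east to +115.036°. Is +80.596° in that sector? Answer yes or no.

Yes

Band width going east from +54.454° to +115.036°: ((115.036 − 54.454) mod 360) = 60.582°.
Offset of +80.596° east of the west edge: ((80.596 − 54.454) mod 360) = 26.142°.
26.142° ≤ 60.582° ⇒ inside.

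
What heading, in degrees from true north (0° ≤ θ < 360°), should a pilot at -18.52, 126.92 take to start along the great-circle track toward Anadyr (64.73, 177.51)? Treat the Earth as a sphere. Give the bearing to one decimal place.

19.3°

Δλ = 177.51 − 126.92 = 50.59°.
θ = atan2( sin Δλ · cos φ₂ , cos φ₁ · sin φ₂ − sin φ₁ · cos φ₂ · cos Δλ )
  = atan2(0.32982, 0.94356) = 19.267° → normalised to [0°, 360°): 19.267°.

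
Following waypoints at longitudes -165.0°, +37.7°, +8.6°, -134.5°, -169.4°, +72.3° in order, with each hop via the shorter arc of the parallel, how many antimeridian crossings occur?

Leg 1: -165.0° → +37.7°, shortest Δλ = -157.3° (west) — crosses 180°.
Leg 2: +37.7° → +8.6°, shortest Δλ = -29.1° (west) — does not cross 180°.
Leg 3: +8.6° → -134.5°, shortest Δλ = -143.1° (west) — does not cross 180°.
Leg 4: -134.5° → -169.4°, shortest Δλ = -34.9° (west) — does not cross 180°.
Leg 5: -169.4° → +72.3°, shortest Δλ = -118.3° (west) — crosses 180°.
Total crossings: 2.

2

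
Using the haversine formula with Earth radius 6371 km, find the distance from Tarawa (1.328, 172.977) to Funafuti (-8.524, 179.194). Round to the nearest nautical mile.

699 nmi

Δλ = 179.194 − 172.977 = 6.217°.
Δφ = -8.524 − 1.328 = -9.852°.
a = sin²(Δφ/2) + cos φ₁ · cos φ₂ · sin²(Δλ/2) = 0.010281.
c = 2·atan2(√a, √(1−a)) = 0.20314 rad → d = 6371·c ≈ 1294.19 km ≈ 698.81 nmi.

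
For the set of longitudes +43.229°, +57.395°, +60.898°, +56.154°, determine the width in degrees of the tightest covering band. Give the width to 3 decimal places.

17.669°

Sort the longitudes: +43.229°, +56.154°, +57.395°, +60.898°.
Eastward gaps between consecutive values (wrapping around): 12.925°, 1.241°, 3.503°, 342.331°.
Largest gap = 342.331° ⇒ minimal covering band is its complement: 360° − 342.331° = 17.669°.
Band runs from +43.229° eastward to +60.898°.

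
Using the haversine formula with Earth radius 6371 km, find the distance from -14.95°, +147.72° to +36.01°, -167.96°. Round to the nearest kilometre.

Δλ = -167.96 − 147.72 = -315.68°; wrapped into (−180°, 180°]: 44.32°.
Δφ = 36.01 − -14.95 = 50.96°.
a = sin²(Δφ/2) + cos φ₁ · cos φ₂ · sin²(Δλ/2) = 0.296262.
c = 2·atan2(√a, √(1−a)) = 1.15111 rad → d = 6371·c ≈ 7333.70 km.

7334 km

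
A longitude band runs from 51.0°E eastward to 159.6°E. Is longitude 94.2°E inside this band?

Band width going east from +51.0° to +159.6°: ((159.6 − 51.0) mod 360) = 108.6°.
Offset of +94.2° east of the west edge: ((94.2 − 51.0) mod 360) = 43.2°.
43.2° ≤ 108.6° ⇒ inside.

Yes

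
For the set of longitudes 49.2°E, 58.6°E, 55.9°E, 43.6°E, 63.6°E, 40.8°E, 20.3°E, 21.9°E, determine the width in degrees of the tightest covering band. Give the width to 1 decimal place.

43.3°

Sort the longitudes: +20.3°, +21.9°, +40.8°, +43.6°, +49.2°, +55.9°, +58.6°, +63.6°.
Eastward gaps between consecutive values (wrapping around): 1.6°, 18.9°, 2.8°, 5.6°, 6.7°, 2.7°, 5.0°, 316.7°.
Largest gap = 316.7° ⇒ minimal covering band is its complement: 360° − 316.7° = 43.3°.
Band runs from +20.3° eastward to +63.6°.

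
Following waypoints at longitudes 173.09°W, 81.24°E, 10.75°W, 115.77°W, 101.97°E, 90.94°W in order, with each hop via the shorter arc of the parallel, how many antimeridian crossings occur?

Leg 1: -173.09° → +81.24°, shortest Δλ = -105.67° (west) — crosses 180°.
Leg 2: +81.24° → -10.75°, shortest Δλ = -91.99° (west) — does not cross 180°.
Leg 3: -10.75° → -115.77°, shortest Δλ = -105.02° (west) — does not cross 180°.
Leg 4: -115.77° → +101.97°, shortest Δλ = -142.26° (west) — crosses 180°.
Leg 5: +101.97° → -90.94°, shortest Δλ = 167.09° (east) — crosses 180°.
Total crossings: 3.

3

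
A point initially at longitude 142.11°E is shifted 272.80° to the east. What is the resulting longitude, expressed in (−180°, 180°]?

Start at +142.11°; shift +272.80° → +414.91°.
+414.91° lies outside (−180°, 180°]; subtract 360° → +54.91°.

54.91°E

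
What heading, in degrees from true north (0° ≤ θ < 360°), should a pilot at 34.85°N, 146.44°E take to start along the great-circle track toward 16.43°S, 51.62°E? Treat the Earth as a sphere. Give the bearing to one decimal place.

Δλ = 51.62 − 146.44 = -94.82°.
θ = atan2( sin Δλ · cos φ₂ , cos φ₁ · sin φ₂ − sin φ₁ · cos φ₂ · cos Δλ )
  = atan2(-0.95577, -0.18606) = -101.016° → normalised to [0°, 360°): 258.984°.

259.0°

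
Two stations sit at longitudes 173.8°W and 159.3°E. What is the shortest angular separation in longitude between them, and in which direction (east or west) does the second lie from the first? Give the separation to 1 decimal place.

26.9° west

Raw difference: 159.3 − -173.8 = 333.1°.
Normalise into (−180°, 180°]: 333.1° − 360° = -26.9°.
Negative ⇒ the second point lies to the west; separation 26.9°.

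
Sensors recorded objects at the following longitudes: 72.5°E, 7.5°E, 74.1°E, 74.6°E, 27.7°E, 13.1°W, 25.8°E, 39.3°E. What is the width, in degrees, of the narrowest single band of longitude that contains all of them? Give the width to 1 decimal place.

87.7°

Sort the longitudes: -13.1°, +7.5°, +25.8°, +27.7°, +39.3°, +72.5°, +74.1°, +74.6°.
Eastward gaps between consecutive values (wrapping around): 20.6°, 18.3°, 1.9°, 11.6°, 33.2°, 1.6°, 0.5°, 272.3°.
Largest gap = 272.3° ⇒ minimal covering band is its complement: 360° − 272.3° = 87.7°.
Band runs from -13.1° eastward to +74.6°.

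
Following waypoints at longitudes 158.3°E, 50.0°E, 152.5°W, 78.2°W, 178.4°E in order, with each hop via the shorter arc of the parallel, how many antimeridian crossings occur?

Leg 1: +158.3° → +50.0°, shortest Δλ = -108.3° (west) — does not cross 180°.
Leg 2: +50.0° → -152.5°, shortest Δλ = 157.5° (east) — crosses 180°.
Leg 3: -152.5° → -78.2°, shortest Δλ = 74.3° (east) — does not cross 180°.
Leg 4: -78.2° → +178.4°, shortest Δλ = -103.4° (west) — crosses 180°.
Total crossings: 2.

2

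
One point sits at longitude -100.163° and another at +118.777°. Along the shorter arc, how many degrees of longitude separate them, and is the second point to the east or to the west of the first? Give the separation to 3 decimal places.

141.060° west

Raw difference: 118.777 − -100.163 = 218.94°.
Normalise into (−180°, 180°]: 218.94° − 360° = -141.06°.
Negative ⇒ the second point lies to the west; separation 141.060°.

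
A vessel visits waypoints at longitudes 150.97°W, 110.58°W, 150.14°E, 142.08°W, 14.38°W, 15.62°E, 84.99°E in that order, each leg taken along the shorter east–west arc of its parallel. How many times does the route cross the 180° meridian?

Leg 1: -150.97° → -110.58°, shortest Δλ = 40.39° (east) — does not cross 180°.
Leg 2: -110.58° → +150.14°, shortest Δλ = -99.28° (west) — crosses 180°.
Leg 3: +150.14° → -142.08°, shortest Δλ = 67.78° (east) — crosses 180°.
Leg 4: -142.08° → -14.38°, shortest Δλ = 127.7° (east) — does not cross 180°.
Leg 5: -14.38° → +15.62°, shortest Δλ = 30.0° (east) — does not cross 180°.
Leg 6: +15.62° → +84.99°, shortest Δλ = 69.37° (east) — does not cross 180°.
Total crossings: 2.

2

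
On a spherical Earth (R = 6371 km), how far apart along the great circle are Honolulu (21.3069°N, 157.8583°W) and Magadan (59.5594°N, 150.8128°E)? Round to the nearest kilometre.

5842 km

Δλ = 150.8128 − -157.8583 = 308.6711°; wrapped into (−180°, 180°]: -51.3289°.
Δφ = 59.5594 − 21.3069 = 38.2525°.
a = sin²(Δφ/2) + cos φ₁ · cos φ₂ · sin²(Δλ/2) = 0.195893.
c = 2·atan2(√a, √(1−a)) = 0.91699 rad → d = 6371·c ≈ 5842.13 km.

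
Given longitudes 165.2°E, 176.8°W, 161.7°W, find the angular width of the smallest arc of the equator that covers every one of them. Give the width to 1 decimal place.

Sort the longitudes: -176.8°, -161.7°, +165.2°.
Eastward gaps between consecutive values (wrapping around): 15.1°, 326.9°, 18.0°.
Largest gap = 326.9° ⇒ minimal covering band is its complement: 360° − 326.9° = 33.1°.
Band runs from +165.2° eastward to -161.7°, crossing the antimeridian.

33.1°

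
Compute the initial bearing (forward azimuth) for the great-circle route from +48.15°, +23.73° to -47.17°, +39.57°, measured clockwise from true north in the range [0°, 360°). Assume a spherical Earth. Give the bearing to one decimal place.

Δλ = 39.57 − 23.73 = 15.84°.
θ = atan2( sin Δλ · cos φ₂ , cos φ₁ · sin φ₂ − sin φ₁ · cos φ₂ · cos Δλ )
  = atan2(0.18556, -0.97646) = 169.240° → normalised to [0°, 360°): 169.240°.

169.2°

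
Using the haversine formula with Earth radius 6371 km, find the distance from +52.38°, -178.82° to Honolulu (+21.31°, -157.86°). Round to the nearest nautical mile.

2103 nmi

Δλ = -157.86 − -178.82 = 20.96°.
Δφ = 21.31 − 52.38 = -31.07°.
a = sin²(Δφ/2) + cos φ₁ · cos φ₂ · sin²(Δλ/2) = 0.090546.
c = 2·atan2(√a, √(1−a)) = 0.61129 rad → d = 6371·c ≈ 3894.54 km ≈ 2102.88 nmi.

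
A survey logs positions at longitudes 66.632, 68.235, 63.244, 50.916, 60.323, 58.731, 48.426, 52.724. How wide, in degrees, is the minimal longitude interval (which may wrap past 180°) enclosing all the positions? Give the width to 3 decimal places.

19.809°

Sort the longitudes: +48.426°, +50.916°, +52.724°, +58.731°, +60.323°, +63.244°, +66.632°, +68.235°.
Eastward gaps between consecutive values (wrapping around): 2.490°, 1.808°, 6.007°, 1.592°, 2.921°, 3.388°, 1.603°, 340.191°.
Largest gap = 340.191° ⇒ minimal covering band is its complement: 360° − 340.191° = 19.809°.
Band runs from +48.426° eastward to +68.235°.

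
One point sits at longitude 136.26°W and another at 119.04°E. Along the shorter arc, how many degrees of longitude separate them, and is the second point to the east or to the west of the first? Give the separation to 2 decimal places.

Raw difference: 119.04 − -136.26 = 255.3°.
Normalise into (−180°, 180°]: 255.3° − 360° = -104.7°.
Negative ⇒ the second point lies to the west; separation 104.70°.

104.70° west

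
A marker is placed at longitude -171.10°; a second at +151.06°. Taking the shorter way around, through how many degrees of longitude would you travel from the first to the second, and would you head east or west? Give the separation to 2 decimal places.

37.84° west

Raw difference: 151.06 − -171.10 = 322.16°.
Normalise into (−180°, 180°]: 322.16° − 360° = -37.84°.
Negative ⇒ the second point lies to the west; separation 37.84°.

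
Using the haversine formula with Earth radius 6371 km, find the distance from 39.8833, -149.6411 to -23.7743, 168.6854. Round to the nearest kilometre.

Δλ = 168.6854 − -149.6411 = 318.3265°; wrapped into (−180°, 180°]: -41.6735°.
Δφ = -23.7743 − 39.8833 = -63.6576°.
a = sin²(Δφ/2) + cos φ₁ · cos φ₂ · sin²(Δλ/2) = 0.366985.
c = 2·atan2(√a, √(1−a)) = 1.30152 rad → d = 6371·c ≈ 8292.00 km.

8292 km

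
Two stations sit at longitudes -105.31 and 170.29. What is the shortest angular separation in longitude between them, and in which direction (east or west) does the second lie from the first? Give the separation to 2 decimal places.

Raw difference: 170.29 − -105.31 = 275.6°.
Normalise into (−180°, 180°]: 275.6° − 360° = -84.4°.
Negative ⇒ the second point lies to the west; separation 84.40°.

84.40° west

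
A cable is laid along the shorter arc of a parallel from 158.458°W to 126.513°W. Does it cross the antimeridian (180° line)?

No

Signed shortest Δλ = ((-126.513 − -158.458 + 180) mod 360) − 180 = 31.945°.
Going east by 31.945° from -158.458° reaches -126.513° without touching 180°.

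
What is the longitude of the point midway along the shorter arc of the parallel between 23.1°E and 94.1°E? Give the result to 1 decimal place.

Signed shortest Δλ from +23.1° to +94.1° is +71.0°.
Midpoint longitude = +23.1° + (+71.0°)/2 = +23.1° + 35.5° = +58.6°.

58.6°E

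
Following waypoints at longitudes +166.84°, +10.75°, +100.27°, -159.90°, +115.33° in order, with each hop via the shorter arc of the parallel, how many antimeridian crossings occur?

Leg 1: +166.84° → +10.75°, shortest Δλ = -156.09° (west) — does not cross 180°.
Leg 2: +10.75° → +100.27°, shortest Δλ = 89.52° (east) — does not cross 180°.
Leg 3: +100.27° → -159.90°, shortest Δλ = 99.83° (east) — crosses 180°.
Leg 4: -159.90° → +115.33°, shortest Δλ = -84.77° (west) — crosses 180°.
Total crossings: 2.

2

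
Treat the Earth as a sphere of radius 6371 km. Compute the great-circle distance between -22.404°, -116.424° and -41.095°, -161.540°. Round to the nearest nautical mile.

Δλ = -161.540 − -116.424 = -45.116°.
Δφ = -41.095 − -22.404 = -18.691°.
a = sin²(Δφ/2) + cos φ₁ · cos φ₂ · sin²(Δλ/2) = 0.128904.
c = 2·atan2(√a, √(1−a)) = 0.73446 rad → d = 6371·c ≈ 4679.25 km ≈ 2526.59 nmi.

2527 nmi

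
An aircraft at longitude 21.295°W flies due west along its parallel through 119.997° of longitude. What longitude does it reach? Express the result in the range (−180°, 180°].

Start at -21.295°; shift −119.997° → -141.292°.
-141.292° already lies in (−180°, 180°].

141.292°W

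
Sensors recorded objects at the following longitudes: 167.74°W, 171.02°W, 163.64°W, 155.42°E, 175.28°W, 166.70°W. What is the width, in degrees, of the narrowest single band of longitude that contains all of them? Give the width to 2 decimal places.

40.94°

Sort the longitudes: -175.28°, -171.02°, -167.74°, -166.70°, -163.64°, +155.42°.
Eastward gaps between consecutive values (wrapping around): 4.26°, 3.28°, 1.04°, 3.06°, 319.06°, 29.30°.
Largest gap = 319.06° ⇒ minimal covering band is its complement: 360° − 319.06° = 40.94°.
Band runs from +155.42° eastward to -163.64°, crossing the antimeridian.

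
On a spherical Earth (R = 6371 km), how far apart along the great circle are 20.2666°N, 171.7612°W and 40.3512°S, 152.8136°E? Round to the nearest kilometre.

7673 km

Δλ = 152.8136 − -171.7612 = 324.5748°; wrapped into (−180°, 180°]: -35.4252°.
Δφ = -40.3512 − 20.2666 = -60.6178°.
a = sin²(Δφ/2) + cos φ₁ · cos φ₂ · sin²(Δλ/2) = 0.320858.
c = 2·atan2(√a, √(1−a)) = 1.20437 rad → d = 6371·c ≈ 7673.02 km.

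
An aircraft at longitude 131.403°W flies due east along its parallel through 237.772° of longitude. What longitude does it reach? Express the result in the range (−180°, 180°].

Start at -131.403°; shift +237.772° → +106.369°.
+106.369° already lies in (−180°, 180°].

106.369°E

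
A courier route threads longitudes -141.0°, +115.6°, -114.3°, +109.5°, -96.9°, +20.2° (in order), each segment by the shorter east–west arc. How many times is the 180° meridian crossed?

4

Leg 1: -141.0° → +115.6°, shortest Δλ = -103.4° (west) — crosses 180°.
Leg 2: +115.6° → -114.3°, shortest Δλ = 130.1° (east) — crosses 180°.
Leg 3: -114.3° → +109.5°, shortest Δλ = -136.2° (west) — crosses 180°.
Leg 4: +109.5° → -96.9°, shortest Δλ = 153.6° (east) — crosses 180°.
Leg 5: -96.9° → +20.2°, shortest Δλ = 117.1° (east) — does not cross 180°.
Total crossings: 4.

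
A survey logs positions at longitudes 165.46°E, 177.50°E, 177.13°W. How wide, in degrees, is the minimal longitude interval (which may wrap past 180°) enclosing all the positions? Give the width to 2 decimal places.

Sort the longitudes: -177.13°, +165.46°, +177.50°.
Eastward gaps between consecutive values (wrapping around): 342.59°, 12.04°, 5.37°.
Largest gap = 342.59° ⇒ minimal covering band is its complement: 360° − 342.59° = 17.41°.
Band runs from +165.46° eastward to -177.13°, crossing the antimeridian.

17.41°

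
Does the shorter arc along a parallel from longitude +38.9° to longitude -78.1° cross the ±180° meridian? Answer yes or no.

Signed shortest Δλ = ((-78.1 − 38.9 + 180) mod 360) − 180 = -117.0°.
Going west by 117.0° from +38.9° reaches -78.1° without touching 180°.

No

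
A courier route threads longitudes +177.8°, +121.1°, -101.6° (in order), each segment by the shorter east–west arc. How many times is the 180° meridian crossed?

1

Leg 1: +177.8° → +121.1°, shortest Δλ = -56.7° (west) — does not cross 180°.
Leg 2: +121.1° → -101.6°, shortest Δλ = 137.3° (east) — crosses 180°.
Total crossings: 1.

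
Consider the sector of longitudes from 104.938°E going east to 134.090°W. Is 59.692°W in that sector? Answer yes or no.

Band width going east from +104.938° to -134.090°: ((-134.090 − 104.938) mod 360) = 120.972°.
Offset of -59.692° east of the west edge: ((-59.692 − 104.938) mod 360) = 195.370°.
195.370° > 120.972° ⇒ outside.

No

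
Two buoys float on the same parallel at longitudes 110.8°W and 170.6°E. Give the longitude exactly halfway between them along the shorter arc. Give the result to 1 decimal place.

150.1°W

Signed shortest Δλ from -110.8° to +170.6° is -78.6°.
Midpoint longitude = -110.8° + (-78.6°)/2 = -110.8° − 39.3° = -150.1°.
(The naïve average (-110.8 + +170.6)/2 = 29.9° is on the wrong side of the globe.)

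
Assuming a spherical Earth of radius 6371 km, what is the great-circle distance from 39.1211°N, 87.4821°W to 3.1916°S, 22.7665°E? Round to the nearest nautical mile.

Δλ = 22.7665 − -87.4821 = 110.2486°.
Δφ = -3.1916 − 39.1211 = -42.3127°.
a = sin²(Δφ/2) + cos φ₁ · cos φ₂ · sin²(Δλ/2) = 0.651609.
c = 2·atan2(√a, √(1−a)) = 1.87886 rad → d = 6371·c ≈ 11970.24 km ≈ 6463.41 nmi.

6463 nmi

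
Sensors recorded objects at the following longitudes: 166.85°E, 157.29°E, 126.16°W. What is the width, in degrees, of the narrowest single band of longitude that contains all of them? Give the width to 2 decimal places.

Sort the longitudes: -126.16°, +157.29°, +166.85°.
Eastward gaps between consecutive values (wrapping around): 283.45°, 9.56°, 66.99°.
Largest gap = 283.45° ⇒ minimal covering band is its complement: 360° − 283.45° = 76.55°.
Band runs from +157.29° eastward to -126.16°, crossing the antimeridian.

76.55°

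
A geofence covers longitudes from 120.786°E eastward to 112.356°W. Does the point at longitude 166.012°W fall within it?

Yes

Band width going east from +120.786° to -112.356°: ((-112.356 − 120.786) mod 360) = 126.858°.
Offset of -166.012° east of the west edge: ((-166.012 − 120.786) mod 360) = 73.202°.
73.202° ≤ 126.858° ⇒ inside.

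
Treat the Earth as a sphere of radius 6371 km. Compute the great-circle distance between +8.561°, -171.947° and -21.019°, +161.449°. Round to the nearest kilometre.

4389 km

Δλ = 161.449 − -171.947 = 333.396°; wrapped into (−180°, 180°]: -26.604°.
Δφ = -21.019 − 8.561 = -29.580°.
a = sin²(Δφ/2) + cos φ₁ · cos φ₂ · sin²(Δλ/2) = 0.114032.
c = 2·atan2(√a, √(1−a)) = 0.68891 rad → d = 6371·c ≈ 4389.08 km.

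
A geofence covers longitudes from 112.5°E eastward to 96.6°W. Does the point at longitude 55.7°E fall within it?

Band width going east from +112.5° to -96.6°: ((-96.6 − 112.5) mod 360) = 150.9°.
Offset of +55.7° east of the west edge: ((55.7 − 112.5) mod 360) = 303.2°.
303.2° > 150.9° ⇒ outside.

No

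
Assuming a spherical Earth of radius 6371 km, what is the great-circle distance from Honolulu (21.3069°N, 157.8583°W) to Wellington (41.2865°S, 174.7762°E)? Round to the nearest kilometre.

7511 km

Δλ = 174.7762 − -157.8583 = 332.6345°; wrapped into (−180°, 180°]: -27.3655°.
Δφ = -41.2865 − 21.3069 = -62.5934°.
a = sin²(Δφ/2) + cos φ₁ · cos φ₂ · sin²(Δλ/2) = 0.309020.
c = 2·atan2(√a, √(1−a)) = 1.17888 rad → d = 6371·c ≈ 7510.64 km.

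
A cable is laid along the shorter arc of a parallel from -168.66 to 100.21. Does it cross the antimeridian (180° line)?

Yes

Naïve |100.21 − -168.66| = 268.87° > 180°, so the shorter arc goes the other way round — across 180°.
Signed shortest Δλ = ((100.21 − -168.66 + 180) mod 360) − 180 = -91.13°.
Going west by 91.13° from -168.66° passes through 180° before reaching +100.21°.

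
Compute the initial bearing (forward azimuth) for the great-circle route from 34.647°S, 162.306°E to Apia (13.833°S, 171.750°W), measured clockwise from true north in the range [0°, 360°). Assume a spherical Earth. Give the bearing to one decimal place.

54.8°

Δλ = -171.750 − 162.306 = -334.056°; wrapped into (−180°, 180°]: 25.944°.
θ = atan2( sin Δλ · cos φ₂ , cos φ₁ · sin φ₂ − sin φ₁ · cos φ₂ · cos Δλ )
  = atan2(0.42480, 0.29970) = 54.797° → normalised to [0°, 360°): 54.797°.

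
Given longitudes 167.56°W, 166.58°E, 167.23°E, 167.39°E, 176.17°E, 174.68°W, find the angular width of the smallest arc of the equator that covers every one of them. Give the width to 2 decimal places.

Sort the longitudes: -174.68°, -167.56°, +166.58°, +167.23°, +167.39°, +176.17°.
Eastward gaps between consecutive values (wrapping around): 7.12°, 334.14°, 0.65°, 0.16°, 8.78°, 9.15°.
Largest gap = 334.14° ⇒ minimal covering band is its complement: 360° − 334.14° = 25.86°.
Band runs from +166.58° eastward to -167.56°, crossing the antimeridian.

25.86°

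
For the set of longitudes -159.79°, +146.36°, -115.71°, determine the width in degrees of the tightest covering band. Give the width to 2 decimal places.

97.93°

Sort the longitudes: -159.79°, -115.71°, +146.36°.
Eastward gaps between consecutive values (wrapping around): 44.08°, 262.07°, 53.85°.
Largest gap = 262.07° ⇒ minimal covering band is its complement: 360° − 262.07° = 97.93°.
Band runs from +146.36° eastward to -115.71°, crossing the antimeridian.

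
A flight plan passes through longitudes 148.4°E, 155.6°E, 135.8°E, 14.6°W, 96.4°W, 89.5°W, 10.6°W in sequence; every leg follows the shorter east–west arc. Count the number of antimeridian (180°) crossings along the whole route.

0

Leg 1: +148.4° → +155.6°, shortest Δλ = 7.2° (east) — does not cross 180°.
Leg 2: +155.6° → +135.8°, shortest Δλ = -19.8° (west) — does not cross 180°.
Leg 3: +135.8° → -14.6°, shortest Δλ = -150.4° (west) — does not cross 180°.
Leg 4: -14.6° → -96.4°, shortest Δλ = -81.8° (west) — does not cross 180°.
Leg 5: -96.4° → -89.5°, shortest Δλ = 6.9° (east) — does not cross 180°.
Leg 6: -89.5° → -10.6°, shortest Δλ = 78.9° (east) — does not cross 180°.
Total crossings: 0.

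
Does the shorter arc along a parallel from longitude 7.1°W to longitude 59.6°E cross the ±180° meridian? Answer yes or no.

Signed shortest Δλ = ((59.6 − -7.1 + 180) mod 360) − 180 = 66.7°.
Going east by 66.7° from -7.1° reaches +59.6° without touching 180°.

No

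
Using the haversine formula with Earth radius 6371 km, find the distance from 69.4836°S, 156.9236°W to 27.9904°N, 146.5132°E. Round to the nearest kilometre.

Δλ = 146.5132 − -156.9236 = 303.4368°; wrapped into (−180°, 180°]: -56.5632°.
Δφ = 27.9904 − -69.4836 = 97.4740°.
a = sin²(Δφ/2) + cos φ₁ · cos φ₂ · sin²(Δλ/2) = 0.634514.
c = 2·atan2(√a, √(1−a)) = 1.84318 rad → d = 6371·c ≈ 11742.89 km.

11743 km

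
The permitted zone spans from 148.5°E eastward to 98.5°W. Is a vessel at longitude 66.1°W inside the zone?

No

Band width going east from +148.5° to -98.5°: ((-98.5 − 148.5) mod 360) = 113.0°.
Offset of -66.1° east of the west edge: ((-66.1 − 148.5) mod 360) = 145.4°.
145.4° > 113.0° ⇒ outside.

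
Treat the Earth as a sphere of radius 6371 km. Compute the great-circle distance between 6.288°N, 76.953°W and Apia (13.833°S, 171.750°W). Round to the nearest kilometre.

10690 km

Δλ = -171.750 − -76.953 = -94.797°.
Δφ = -13.833 − 6.288 = -20.121°.
a = sin²(Δφ/2) + cos φ₁ · cos φ₂ · sin²(Δλ/2) = 0.553449.
c = 2·atan2(√a, √(1−a)) = 1.67790 rad → d = 6371·c ≈ 10689.90 km.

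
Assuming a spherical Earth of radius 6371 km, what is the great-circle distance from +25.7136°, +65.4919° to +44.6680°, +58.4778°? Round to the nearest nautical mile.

1188 nmi

Δλ = 58.4778 − 65.4919 = -7.0141°.
Δφ = 44.6680 − 25.7136 = 18.9544°.
a = sin²(Δφ/2) + cos φ₁ · cos φ₂ · sin²(Δλ/2) = 0.029509.
c = 2·atan2(√a, √(1−a)) = 0.34528 rad → d = 6371·c ≈ 2199.76 km ≈ 1187.77 nmi.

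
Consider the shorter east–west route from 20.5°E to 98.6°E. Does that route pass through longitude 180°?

No

Signed shortest Δλ = ((98.6 − 20.5 + 180) mod 360) − 180 = 78.1°.
Going east by 78.1° from +20.5° reaches +98.6° without touching 180°.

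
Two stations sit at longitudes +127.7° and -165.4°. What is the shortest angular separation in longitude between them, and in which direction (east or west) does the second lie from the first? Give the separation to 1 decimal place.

Raw difference: -165.4 − 127.7 = -293.1°.
Normalise into (−180°, 180°]: -293.1° + 360° = 66.9°.
Positive ⇒ the second point lies to the east; separation 66.9°.

66.9° east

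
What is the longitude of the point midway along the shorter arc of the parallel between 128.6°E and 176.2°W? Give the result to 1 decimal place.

Signed shortest Δλ from +128.6° to -176.2° is +55.2°.
Midpoint longitude = +128.6° + (+55.2°)/2 = +128.6° + 27.6° = +156.2°.
(The naïve average (+128.6 + -176.2)/2 = -23.8° is on the wrong side of the globe.)

156.2°E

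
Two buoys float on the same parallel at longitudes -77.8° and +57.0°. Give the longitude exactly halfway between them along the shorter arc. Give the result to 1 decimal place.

-10.4°

Signed shortest Δλ from -77.8° to +57.0° is +134.8°.
Midpoint longitude = -77.8° + (+134.8°)/2 = -77.8° + 67.4° = -10.4°.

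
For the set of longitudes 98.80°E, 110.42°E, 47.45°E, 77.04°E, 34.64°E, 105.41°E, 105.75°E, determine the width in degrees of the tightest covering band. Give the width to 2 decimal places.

75.78°

Sort the longitudes: +34.64°, +47.45°, +77.04°, +98.80°, +105.41°, +105.75°, +110.42°.
Eastward gaps between consecutive values (wrapping around): 12.81°, 29.59°, 21.76°, 6.61°, 0.34°, 4.67°, 284.22°.
Largest gap = 284.22° ⇒ minimal covering band is its complement: 360° − 284.22° = 75.78°.
Band runs from +34.64° eastward to +110.42°.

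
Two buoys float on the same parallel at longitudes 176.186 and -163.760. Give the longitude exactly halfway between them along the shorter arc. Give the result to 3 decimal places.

-173.787°

Signed shortest Δλ from +176.186° to -163.760° is +20.054°.
Midpoint longitude = +176.186° + (+20.054°)/2 = +176.186° + 10.027° = +186.213°.
Normalise into (−180°, 180°]: -173.787°.
(The naïve average (+176.186 + -163.760)/2 = 6.213° is on the wrong side of the globe.)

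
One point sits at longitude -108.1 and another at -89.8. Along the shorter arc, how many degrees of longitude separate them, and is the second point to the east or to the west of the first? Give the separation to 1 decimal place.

18.3° east

Raw difference: -89.8 − -108.1 = 18.3°.
Normalise into (−180°, 180°]: 18.3° stays 18.3°.
Positive ⇒ the second point lies to the east; separation 18.3°.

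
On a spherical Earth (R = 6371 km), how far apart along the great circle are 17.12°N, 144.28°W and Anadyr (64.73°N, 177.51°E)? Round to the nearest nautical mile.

3247 nmi

Δλ = 177.51 − -144.28 = 321.79°; wrapped into (−180°, 180°]: -38.21°.
Δφ = 64.73 − 17.12 = 47.61°.
a = sin²(Δφ/2) + cos φ₁ · cos φ₂ · sin²(Δλ/2) = 0.206617.
c = 2·atan2(√a, √(1−a)) = 0.94374 rad → d = 6371·c ≈ 6012.55 km ≈ 3246.52 nmi.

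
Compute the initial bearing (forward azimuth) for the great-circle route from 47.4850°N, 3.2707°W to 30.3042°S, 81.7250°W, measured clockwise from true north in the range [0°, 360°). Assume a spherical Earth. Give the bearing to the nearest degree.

Δλ = -81.7250 − -3.2707 = -78.4543°.
θ = atan2( sin Δλ · cos φ₂ , cos φ₁ · sin φ₂ − sin φ₁ · cos φ₂ · cos Δλ )
  = atan2(-0.84589, -0.46837) = -118.973° → normalised to [0°, 360°): 241.027°.

241°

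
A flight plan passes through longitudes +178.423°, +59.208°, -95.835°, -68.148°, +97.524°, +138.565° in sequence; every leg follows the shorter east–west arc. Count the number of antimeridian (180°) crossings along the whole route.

Leg 1: +178.423° → +59.208°, shortest Δλ = -119.215° (west) — does not cross 180°.
Leg 2: +59.208° → -95.835°, shortest Δλ = -155.043° (west) — does not cross 180°.
Leg 3: -95.835° → -68.148°, shortest Δλ = 27.687° (east) — does not cross 180°.
Leg 4: -68.148° → +97.524°, shortest Δλ = 165.672° (east) — does not cross 180°.
Leg 5: +97.524° → +138.565°, shortest Δλ = 41.041° (east) — does not cross 180°.
Total crossings: 0.

0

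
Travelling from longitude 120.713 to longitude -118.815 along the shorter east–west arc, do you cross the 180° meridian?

Naïve |-118.815 − 120.713| = 239.528° > 180°, so the shorter arc goes the other way round — across 180°.
Signed shortest Δλ = ((-118.815 − 120.713 + 180) mod 360) − 180 = 120.472°.
Going east by 120.472° from +120.713° passes through 180° before reaching -118.815°.

Yes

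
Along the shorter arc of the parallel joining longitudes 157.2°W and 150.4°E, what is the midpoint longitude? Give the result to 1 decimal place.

176.6°E

Signed shortest Δλ from -157.2° to +150.4° is -52.4°.
Midpoint longitude = -157.2° + (-52.4°)/2 = -157.2° − 26.2° = -183.4°.
Normalise into (−180°, 180°]: +176.6°.
(The naïve average (-157.2 + +150.4)/2 = -3.4° is on the wrong side of the globe.)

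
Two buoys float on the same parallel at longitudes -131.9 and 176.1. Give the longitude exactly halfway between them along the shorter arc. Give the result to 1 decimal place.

-157.9°

Signed shortest Δλ from -131.9° to +176.1° is -52.0°.
Midpoint longitude = -131.9° + (-52.0°)/2 = -131.9° − 26.0° = -157.9°.
(The naïve average (-131.9 + +176.1)/2 = 22.1° is on the wrong side of the globe.)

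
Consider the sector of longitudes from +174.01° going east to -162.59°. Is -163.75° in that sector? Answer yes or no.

Yes

Band width going east from +174.01° to -162.59°: ((-162.59 − 174.01) mod 360) = 23.40°.
Offset of -163.75° east of the west edge: ((-163.75 − 174.01) mod 360) = 22.24°.
22.24° ≤ 23.40° ⇒ inside.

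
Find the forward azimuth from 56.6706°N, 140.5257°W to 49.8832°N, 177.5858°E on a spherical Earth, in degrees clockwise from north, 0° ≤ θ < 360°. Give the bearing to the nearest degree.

Δλ = 177.5858 − -140.5257 = 318.1115°; wrapped into (−180°, 180°]: -41.8885°.
θ = atan2( sin Δλ · cos φ₂ , cos φ₁ · sin φ₂ − sin φ₁ · cos φ₂ · cos Δλ )
  = atan2(-0.43022, 0.01940) = -87.418° → normalised to [0°, 360°): 272.582°.

273°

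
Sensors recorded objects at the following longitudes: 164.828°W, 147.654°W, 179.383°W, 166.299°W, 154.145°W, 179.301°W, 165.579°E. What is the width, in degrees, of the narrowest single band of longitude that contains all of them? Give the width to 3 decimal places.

46.767°

Sort the longitudes: -179.383°, -179.301°, -166.299°, -164.828°, -154.145°, -147.654°, +165.579°.
Eastward gaps between consecutive values (wrapping around): 0.082°, 13.002°, 1.471°, 10.683°, 6.491°, 313.233°, 15.038°.
Largest gap = 313.233° ⇒ minimal covering band is its complement: 360° − 313.233° = 46.767°.
Band runs from +165.579° eastward to -147.654°, crossing the antimeridian.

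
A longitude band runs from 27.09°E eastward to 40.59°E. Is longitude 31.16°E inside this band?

Yes

Band width going east from +27.09° to +40.59°: ((40.59 − 27.09) mod 360) = 13.50°.
Offset of +31.16° east of the west edge: ((31.16 − 27.09) mod 360) = 4.07°.
4.07° ≤ 13.50° ⇒ inside.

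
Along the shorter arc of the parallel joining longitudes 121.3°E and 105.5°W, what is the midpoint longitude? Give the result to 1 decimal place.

Signed shortest Δλ from +121.3° to -105.5° is +133.2°.
Midpoint longitude = +121.3° + (+133.2°)/2 = +121.3° + 66.6° = +187.9°.
Normalise into (−180°, 180°]: -172.1°.
(The naïve average (+121.3 + -105.5)/2 = 7.9° is on the wrong side of the globe.)

172.1°W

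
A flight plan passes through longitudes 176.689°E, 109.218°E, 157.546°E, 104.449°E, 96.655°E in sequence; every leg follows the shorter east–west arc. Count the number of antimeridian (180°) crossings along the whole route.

Leg 1: +176.689° → +109.218°, shortest Δλ = -67.471° (west) — does not cross 180°.
Leg 2: +109.218° → +157.546°, shortest Δλ = 48.328° (east) — does not cross 180°.
Leg 3: +157.546° → +104.449°, shortest Δλ = -53.097° (west) — does not cross 180°.
Leg 4: +104.449° → +96.655°, shortest Δλ = -7.794° (west) — does not cross 180°.
Total crossings: 0.

0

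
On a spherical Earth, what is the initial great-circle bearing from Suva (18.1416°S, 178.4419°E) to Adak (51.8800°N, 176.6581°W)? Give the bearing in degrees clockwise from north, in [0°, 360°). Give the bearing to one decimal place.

3.2°

Δλ = -176.6581 − 178.4419 = -355.1000°; wrapped into (−180°, 180°]: 4.9000°.
θ = atan2( sin Δλ · cos φ₂ , cos φ₁ · sin φ₂ − sin φ₁ · cos φ₂ · cos Δλ )
  = atan2(0.05273, 0.93912) = 3.214° → normalised to [0°, 360°): 3.214°.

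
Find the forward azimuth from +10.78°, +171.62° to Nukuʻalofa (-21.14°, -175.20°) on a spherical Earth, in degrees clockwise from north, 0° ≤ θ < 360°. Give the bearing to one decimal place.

157.9°

Δλ = -175.20 − 171.62 = -346.82°; wrapped into (−180°, 180°]: 13.18°.
θ = atan2( sin Δλ · cos φ₂ , cos φ₁ · sin φ₂ − sin φ₁ · cos φ₂ · cos Δλ )
  = atan2(0.21267, -0.52414) = 157.915° → normalised to [0°, 360°): 157.915°.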